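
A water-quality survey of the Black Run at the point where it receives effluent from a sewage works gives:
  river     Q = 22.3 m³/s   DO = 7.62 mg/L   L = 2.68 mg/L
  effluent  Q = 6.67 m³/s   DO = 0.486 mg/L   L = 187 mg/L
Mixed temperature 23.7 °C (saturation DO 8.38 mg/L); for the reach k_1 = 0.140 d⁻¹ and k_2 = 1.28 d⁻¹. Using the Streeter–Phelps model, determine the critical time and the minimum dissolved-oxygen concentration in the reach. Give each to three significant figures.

Mixed DO = (22.3×7.62 + 6.67×0.486)/(22.3+6.67) = 173.2/28.97 = 5.977 mg/L.
Mixed L₀ = (22.3×2.68 + 6.67×187)/(28.97) = 1307/28.97 = 45.12 mg/L.
Initial deficit D₀ = C_s − DO₀ = 8.38 − 5.977 = 2.403 mg/L.
t_c = (1/1.140) ln[(1.28/0.140)(1 − 2.403×1.140/(0.140×45.12))] = 0.8772 × ln(5.178) = 1.443 d.
D_c = (0.140/1.28) × 45.12 × e^(−0.140×1.443) = 0.1094 × 45.12 × 0.8171 = 4.032 mg/L.
Minimum DO = 8.38 − 4.032 = 4.348 mg/L.

t_c ≈ 1.44 d; minimum DO ≈ 4.35 mg/L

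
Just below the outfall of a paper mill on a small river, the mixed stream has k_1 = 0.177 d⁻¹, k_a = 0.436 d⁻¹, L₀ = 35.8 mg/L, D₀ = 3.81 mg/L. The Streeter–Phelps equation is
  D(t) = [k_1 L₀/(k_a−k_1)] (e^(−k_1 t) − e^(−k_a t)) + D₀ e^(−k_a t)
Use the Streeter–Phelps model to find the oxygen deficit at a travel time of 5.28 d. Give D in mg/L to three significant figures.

k_1 L₀/(k_a−k_1) = 0.177×35.8/(0.436−0.177) = 6.337/0.2590 = 24.47 mg/L.
e^(−k_1 t) = e^(−0.177×5.280) = 0.3928; e^(−k_a t) = e^(−0.436×5.280) = 0.1001.
D = 24.47 × (0.3928 − 0.1001) + 3.81 × 0.1001 = 7.161 + 0.3812 = 7.542 mg/L.

D ≈ 7.54 mg/L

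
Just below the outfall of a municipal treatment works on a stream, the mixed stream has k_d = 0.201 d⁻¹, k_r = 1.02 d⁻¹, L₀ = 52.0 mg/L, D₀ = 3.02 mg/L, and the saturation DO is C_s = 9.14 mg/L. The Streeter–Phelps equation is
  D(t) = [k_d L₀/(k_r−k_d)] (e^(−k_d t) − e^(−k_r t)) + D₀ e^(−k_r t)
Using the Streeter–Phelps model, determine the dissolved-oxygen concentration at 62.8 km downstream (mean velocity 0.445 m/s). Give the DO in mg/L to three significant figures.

Travel time t = x/v = 62.8 km / (0.445 m/s) = 62800 m / 0.445 m/s = 141100 s = 1.633 d.
k_d L₀/(k_r−k_d) = 0.201×52.0/(1.02−0.201) = 10.45/0.8190 = 12.76 mg/L.
e^(−k_d t) = e^(−0.201×1.633) = 0.7201; e^(−k_r t) = e^(−1.02×1.633) = 0.1890.
D = 12.76 × (0.7201 − 0.1890) + 3.02 × 0.1890 = 6.778 + 0.5708 = 7.349 mg/L.
DO = C_s − D = 9.14 − 7.349 = 1.791 mg/L.

DO ≈ 1.79 mg/L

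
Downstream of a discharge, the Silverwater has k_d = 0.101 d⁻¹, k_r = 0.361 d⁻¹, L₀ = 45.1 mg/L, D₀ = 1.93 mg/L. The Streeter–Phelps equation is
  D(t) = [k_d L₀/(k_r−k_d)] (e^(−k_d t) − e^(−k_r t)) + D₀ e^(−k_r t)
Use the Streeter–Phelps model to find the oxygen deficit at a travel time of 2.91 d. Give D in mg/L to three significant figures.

D ≈ 7.61 mg/L

k_d L₀/(k_r−k_d) = 0.101×45.1/(0.361−0.101) = 4.555/0.2600 = 17.52 mg/L.
e^(−k_d t) = e^(−0.101×2.910) = 0.7453; e^(−k_r t) = e^(−0.361×2.910) = 0.3498.
D = 17.52 × (0.7453 − 0.3498) + 1.93 × 0.3498 = 6.930 + 0.6750 = 7.606 mg/L.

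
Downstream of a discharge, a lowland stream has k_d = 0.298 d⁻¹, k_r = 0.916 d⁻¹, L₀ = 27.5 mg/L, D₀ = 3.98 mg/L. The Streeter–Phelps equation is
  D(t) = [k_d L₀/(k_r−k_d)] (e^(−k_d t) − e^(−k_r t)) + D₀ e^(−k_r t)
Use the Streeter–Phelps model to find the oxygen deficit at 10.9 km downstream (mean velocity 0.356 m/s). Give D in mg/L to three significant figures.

D ≈ 5.22 mg/L

Travel time t = x/v = 10.9 km / (0.356 m/s) = 10900 m / 0.356 m/s = 30620 s = 0.3544 d.
k_d L₀/(k_r−k_d) = 0.298×27.5/(0.916−0.298) = 8.195/0.6180 = 13.26 mg/L.
e^(−k_d t) = e^(−0.298×0.3544) = 0.8998; e^(−k_r t) = e^(−0.916×0.3544) = 0.7228.
D = 13.26 × (0.8998 − 0.7228) + 3.98 × 0.7228 = 2.347 + 2.877 = 5.224 mg/L.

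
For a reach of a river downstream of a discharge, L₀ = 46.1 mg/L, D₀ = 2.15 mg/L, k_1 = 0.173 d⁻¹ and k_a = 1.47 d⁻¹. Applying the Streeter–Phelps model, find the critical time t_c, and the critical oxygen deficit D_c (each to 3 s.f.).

t_c = [1/(k_a−k_1)] ln[(k_a/k_1)(1 − D₀(k_a−k_1)/(k_1 L₀))]
= [1/(1.47−0.173)] ln[(1.47/0.173)(1 − 2.15×1.297/(0.173×46.1))]
= (1/1.297) ln[8.497 × 0.6504] = 0.7710 × ln(5.526) = 0.7710 × 1.709 = 1.318 d.
D_c = (k_1/k_a) L₀ e^(−k_1 t_c) = (0.173/1.47) × 46.1 × e^(−0.173×1.318) = 0.1177 × 46.1 × 0.7961 = 4.319 mg/L.

t_c ≈ 1.32 d; D_c ≈ 4.32 mg/L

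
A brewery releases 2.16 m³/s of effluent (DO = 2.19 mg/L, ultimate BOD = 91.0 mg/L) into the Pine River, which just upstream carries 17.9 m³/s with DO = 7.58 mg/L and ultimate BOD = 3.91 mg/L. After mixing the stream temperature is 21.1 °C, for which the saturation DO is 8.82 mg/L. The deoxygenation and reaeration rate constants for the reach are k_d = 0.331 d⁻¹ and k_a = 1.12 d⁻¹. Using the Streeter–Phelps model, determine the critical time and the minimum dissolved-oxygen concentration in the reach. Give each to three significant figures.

t_c ≈ 1.04 d; minimum DO ≈ 6.04 mg/L

Mixed DO = (17.9×7.58 + 2.16×2.19)/(17.9+2.16) = 140.4/20.06 = 7.000 mg/L.
Mixed L₀ = (17.9×3.91 + 2.16×91.0)/(20.06) = 266.5/20.06 = 13.29 mg/L.
Initial deficit D₀ = C_s − DO₀ = 8.82 − 7.000 = 1.820 mg/L.
t_c = (1/0.7890) ln[(1.12/0.331)(1 − 1.820×0.7890/(0.331×13.29))] = 1.267 × ln(2.279) = 1.044 d.
D_c = (0.331/1.12) × 13.29 × e^(−0.331×1.044) = 0.2955 × 13.29 × 0.7079 = 2.780 mg/L.
Minimum DO = 8.82 − 2.780 = 6.040 mg/L.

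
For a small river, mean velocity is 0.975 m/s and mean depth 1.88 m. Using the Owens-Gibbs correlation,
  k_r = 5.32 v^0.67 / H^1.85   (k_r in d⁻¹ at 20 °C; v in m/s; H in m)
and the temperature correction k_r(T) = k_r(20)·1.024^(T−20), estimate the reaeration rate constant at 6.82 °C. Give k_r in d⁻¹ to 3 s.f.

k_r ≈ 1.19 d⁻¹

k_r(20) = 5.32 × 0.975^0.67 / 1.88^1.85 = 5.32 × 0.9832 / 3.215 = 1.627 d⁻¹.
k_r(6.82) = 1.627 × 1.024^(6.82−20) = 1.627 × 0.7316 = 1.190 d⁻¹.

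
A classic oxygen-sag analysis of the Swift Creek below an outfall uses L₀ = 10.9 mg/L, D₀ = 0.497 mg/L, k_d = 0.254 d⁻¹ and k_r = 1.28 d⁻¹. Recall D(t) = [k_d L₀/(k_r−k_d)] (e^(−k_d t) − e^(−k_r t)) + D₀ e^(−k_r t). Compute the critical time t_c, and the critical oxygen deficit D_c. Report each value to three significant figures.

t_c ≈ 1.38 d; D_c ≈ 1.52 mg/L

t_c = [1/(k_r−k_d)] ln[(k_r/k_d)(1 − D₀(k_r−k_d)/(k_d L₀))]
= [1/(1.28−0.254)] ln[(1.28/0.254)(1 − 0.497×1.026/(0.254×10.9))]
= (1/1.026) ln[5.039 × 0.8158] = 0.9747 × ln(4.111) = 0.9747 × 1.414 = 1.378 d.
D_c = (k_d/k_r) L₀ e^(−k_d t_c) = (0.254/1.28) × 10.9 × e^(−0.254×1.378) = 0.1984 × 10.9 × 0.7047 = 1.524 mg/L.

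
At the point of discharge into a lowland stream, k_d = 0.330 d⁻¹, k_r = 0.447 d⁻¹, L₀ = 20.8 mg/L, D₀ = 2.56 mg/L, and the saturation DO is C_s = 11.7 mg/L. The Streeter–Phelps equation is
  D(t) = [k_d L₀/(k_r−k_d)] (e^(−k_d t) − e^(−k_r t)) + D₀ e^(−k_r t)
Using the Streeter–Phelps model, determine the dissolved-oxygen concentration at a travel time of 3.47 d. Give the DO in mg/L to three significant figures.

DO ≈ 4.93 mg/L

k_d L₀/(k_r−k_d) = 0.330×20.8/(0.447−0.330) = 6.864/0.1170 = 58.67 mg/L.
e^(−k_d t) = e^(−0.330×3.470) = 0.3182; e^(−k_r t) = e^(−0.447×3.470) = 0.2120.
D = 58.67 × (0.3182 − 0.2120) + 2.56 × 0.2120 = 6.229 + 0.5428 = 6.772 mg/L.
DO = C_s − D = 11.7 − 6.772 = 4.928 mg/L.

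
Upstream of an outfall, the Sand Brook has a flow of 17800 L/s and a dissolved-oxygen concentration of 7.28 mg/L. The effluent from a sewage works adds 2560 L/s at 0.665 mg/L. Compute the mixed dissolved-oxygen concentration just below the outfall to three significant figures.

6.45 mg/L

Flow-weighted mixing: C = (Q_r C_r + Q_w C_w)/(Q_r + Q_w)
= (17800×7.28 + 2560×0.665)/(17800 + 2560) = 131300/20360 = 6.448 mg/L.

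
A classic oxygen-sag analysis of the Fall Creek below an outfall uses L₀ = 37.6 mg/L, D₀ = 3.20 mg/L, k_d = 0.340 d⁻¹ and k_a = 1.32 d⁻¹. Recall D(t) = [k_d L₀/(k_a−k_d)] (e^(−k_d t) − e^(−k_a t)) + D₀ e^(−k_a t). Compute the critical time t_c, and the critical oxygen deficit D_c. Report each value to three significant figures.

t_c ≈ 1.10 d; D_c ≈ 6.67 mg/L

t_c = [1/(k_a−k_d)] ln[(k_a/k_d)(1 − D₀(k_a−k_d)/(k_d L₀))]
= [1/(1.32−0.340)] ln[(1.32/0.340)(1 − 3.20×0.9800/(0.340×37.6))]
= (1/0.9800) ln[3.882 × 0.7547] = 1.020 × ln(2.930) = 1.020 × 1.075 = 1.097 d.
D_c = (k_d/k_a) L₀ e^(−k_d t_c) = (0.340/1.32) × 37.6 × e^(−0.340×1.097) = 0.2576 × 37.6 × 0.6887 = 6.670 mg/L.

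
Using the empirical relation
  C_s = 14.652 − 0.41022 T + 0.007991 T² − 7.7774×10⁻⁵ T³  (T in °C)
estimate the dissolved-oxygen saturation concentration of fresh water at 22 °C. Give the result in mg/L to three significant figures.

C_s ≈ 8.67 mg/L

C_s = 14.652 − 0.41022×22 + 0.007991×22² − 7.7774×10⁻⁵×22³ = 8.667 mg/L.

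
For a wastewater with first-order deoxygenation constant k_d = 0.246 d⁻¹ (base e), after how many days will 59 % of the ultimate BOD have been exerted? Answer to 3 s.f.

t ≈ 3.62 d

y/L₀ = 1 − e^(−k_d t) = 0.59 ⇒ e^(−k_d t) = 0.410
t = −ln(0.410) / 0.246 = 0.8916 / 0.246 = 3.624 d.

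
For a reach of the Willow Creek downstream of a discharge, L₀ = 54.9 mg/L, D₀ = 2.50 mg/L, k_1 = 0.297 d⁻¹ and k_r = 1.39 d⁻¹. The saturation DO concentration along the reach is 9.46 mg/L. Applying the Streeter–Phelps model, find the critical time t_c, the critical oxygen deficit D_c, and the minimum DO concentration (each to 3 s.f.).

t_c ≈ 1.24 d; D_c ≈ 8.11 mg/L; min DO ≈ 1.35 mg/L

With k_r/k_1 = 4.680 and 1 − D₀(k_r−k_1)/(k_1 L₀) = 0.8324,
t_c = ln(4.680 × 0.8324) / (1.39 − 0.297) = ln(3.896) / 1.093 = 1.360/1.093 = 1.244 d.
D_c = (k_1/k_r) L₀ e^(−k_1 t_c) = (0.297/1.39) × 54.9 × e^(−0.297×1.244) = 0.2137 × 54.9 × 0.6911 = 8.106 mg/L.
Minimum DO = C_s − D_c = 9.46 − 8.106 = 1.354 mg/L.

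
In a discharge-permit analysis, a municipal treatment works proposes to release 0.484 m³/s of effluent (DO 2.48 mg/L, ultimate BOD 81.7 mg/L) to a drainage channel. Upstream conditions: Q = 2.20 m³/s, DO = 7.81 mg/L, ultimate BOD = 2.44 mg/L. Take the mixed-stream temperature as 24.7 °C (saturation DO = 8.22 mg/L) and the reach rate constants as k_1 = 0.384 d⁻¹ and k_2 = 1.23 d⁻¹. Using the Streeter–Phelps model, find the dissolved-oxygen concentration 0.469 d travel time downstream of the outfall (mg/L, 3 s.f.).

DO ≈ 5.37 mg/L

Mixed DO = (2.20×7.81 + 0.484×2.48)/(2.20+0.484) = 18.38/2.684 = 6.849 mg/L.
Mixed L₀ = (2.20×2.44 + 0.484×81.7)/(2.684) = 44.91/2.684 = 16.73 mg/L.
Initial deficit D₀ = C_s − DO₀ = 8.22 − 6.849 = 1.371 mg/L.
D(0.469) = [0.384×16.73/(1.23−0.384)](e^(−0.384×0.469) − e^(−1.23×0.469)) + 1.371 e^(−1.23×0.469)
= 7.595 × (0.8352 − 0.5617) + 1.371 × 0.5617 = 2.848 mg/L.
DO = 8.22 − 2.848 = 5.372 mg/L.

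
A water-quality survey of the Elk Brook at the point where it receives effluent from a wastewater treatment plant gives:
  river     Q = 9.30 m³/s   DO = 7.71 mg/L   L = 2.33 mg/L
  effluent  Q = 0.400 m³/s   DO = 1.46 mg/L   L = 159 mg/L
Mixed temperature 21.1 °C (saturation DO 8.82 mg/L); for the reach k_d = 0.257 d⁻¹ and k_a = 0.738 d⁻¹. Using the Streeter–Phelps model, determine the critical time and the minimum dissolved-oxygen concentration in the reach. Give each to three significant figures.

t_c ≈ 1.48 d; minimum DO ≈ 6.73 mg/L

Mixed DO = (9.30×7.71 + 0.400×1.46)/(9.30+0.400) = 72.29/9.700 = 7.452 mg/L.
Mixed L₀ = (9.30×2.33 + 0.400×159)/(9.700) = 85.27/9.700 = 8.791 mg/L.
Initial deficit D₀ = C_s − DO₀ = 8.82 − 7.452 = 1.368 mg/L.
t_c = (1/0.4810) ln[(0.738/0.257)(1 − 1.368×0.4810/(0.257×8.791))] = 2.079 × ln(2.035) = 1.478 d.
D_c = (0.257/0.738) × 8.791 × e^(−0.257×1.478) = 0.3482 × 8.791 × 0.6841 = 2.094 mg/L.
Minimum DO = 8.82 − 2.094 = 6.726 mg/L.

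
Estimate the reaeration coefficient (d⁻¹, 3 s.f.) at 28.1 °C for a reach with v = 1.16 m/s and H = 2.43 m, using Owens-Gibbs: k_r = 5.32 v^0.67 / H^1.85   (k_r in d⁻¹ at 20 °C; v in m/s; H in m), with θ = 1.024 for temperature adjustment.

k_r(20) = 5.32 × 1.16^0.67 / 2.43^1.85 = 5.32 × 1.105 / 5.169 = 1.137 d⁻¹.
k_r(28.1) = 1.137 × 1.024^(28.1−20) = 1.137 × 1.212 = 1.378 d⁻¹.

k_r ≈ 1.38 d⁻¹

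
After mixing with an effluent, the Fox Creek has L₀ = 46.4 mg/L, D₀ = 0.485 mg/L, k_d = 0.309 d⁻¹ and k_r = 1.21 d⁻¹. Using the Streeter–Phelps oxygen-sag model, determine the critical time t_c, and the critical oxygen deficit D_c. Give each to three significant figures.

t_c ≈ 1.48 d; D_c ≈ 7.50 mg/L

At the critical point dD/dt = 0, so k_d L₀ e^(−k_d t) = k_r D. Substituting D(t) from the Streeter–Phelps equation and solving for t gives
t_c = ln[(k_r/k_d)(1 − D₀(k_r−k_d)/(k_d L₀))] / (k_r−k_d).
Here k_r−k_d = 0.9010 d⁻¹ and 1 − D₀(k_r−k_d)/(k_d L₀) = 1 − 0.485×0.9010/(0.309×46.4) = 0.9695, so
t_c = ln(3.916 × 0.9695) / 0.9010 = 1.334 / 0.9010 = 1.481 d.
D_c = (k_d/k_r) L₀ e^(−k_d t_c) = (0.309/1.21) × 46.4 × e^(−0.309×1.481) = 0.2554 × 46.4 × 0.6328 = 7.499 mg/L.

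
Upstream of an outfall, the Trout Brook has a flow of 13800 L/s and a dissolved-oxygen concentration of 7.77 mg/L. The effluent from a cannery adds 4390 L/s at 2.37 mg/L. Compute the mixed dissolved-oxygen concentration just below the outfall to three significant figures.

6.47 mg/L

Flow-weighted mixing: C = (Q_r C_r + Q_w C_w)/(Q_r + Q_w)
= (13800×7.77 + 4390×2.37)/(13800 + 4390) = 117600/18190 = 6.467 mg/L.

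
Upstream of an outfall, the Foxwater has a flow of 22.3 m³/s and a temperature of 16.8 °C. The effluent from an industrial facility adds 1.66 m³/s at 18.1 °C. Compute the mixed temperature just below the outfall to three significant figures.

16.9 °C

Flow-weighted mixing: C = (Q_r C_r + Q_w C_w)/(Q_r + Q_w)
= (22.3×16.8 + 1.66×18.1)/(22.3 + 1.66) = 404.7/23.96 = 16.89 °C.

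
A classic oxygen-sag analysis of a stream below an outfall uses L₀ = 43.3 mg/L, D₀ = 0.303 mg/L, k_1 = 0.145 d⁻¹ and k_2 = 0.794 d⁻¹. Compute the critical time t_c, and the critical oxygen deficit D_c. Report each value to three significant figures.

t_c ≈ 2.57 d; D_c ≈ 5.45 mg/L

At the critical point dD/dt = 0, so k_1 L₀ e^(−k_1 t) = k_2 D. Substituting D(t) from the Streeter–Phelps equation and solving for t gives
t_c = ln[(k_2/k_1)(1 − D₀(k_2−k_1)/(k_1 L₀))] / (k_2−k_1).
Here k_2−k_1 = 0.6490 d⁻¹ and 1 − D₀(k_2−k_1)/(k_1 L₀) = 1 − 0.303×0.6490/(0.145×43.3) = 0.9687, so
t_c = ln(5.476 × 0.9687) / 0.6490 = 1.669 / 0.6490 = 2.571 d.
L(t_c) = L₀ e^(−k_1 t_c) = 43.3 × 0.6888 = 29.83 mg/L, and at the critical point k_2 D_c = k_1 L, so D_c = (0.145/0.794) × 29.83 = 5.447 mg/L.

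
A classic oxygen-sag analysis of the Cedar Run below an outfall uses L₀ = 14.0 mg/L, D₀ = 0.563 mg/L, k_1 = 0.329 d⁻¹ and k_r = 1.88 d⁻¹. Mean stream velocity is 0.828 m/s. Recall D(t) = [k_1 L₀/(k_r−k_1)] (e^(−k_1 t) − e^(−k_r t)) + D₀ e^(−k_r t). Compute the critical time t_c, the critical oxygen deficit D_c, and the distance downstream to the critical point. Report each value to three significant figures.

t_c ≈ 0.988 d; D_c ≈ 1.77 mg/L; x_c ≈ 70.7 km

With k_r/k_1 = 5.714 and 1 − D₀(k_r−k_1)/(k_1 L₀) = 0.8104,
t_c = ln(5.714 × 0.8104) / (1.88 − 0.329) = ln(4.631) / 1.551 = 1.533/1.551 = 0.9882 d.
D_c = (k_1/k_r) L₀ e^(−k_1 t_c) = (0.329/1.88) × 14.0 × e^(−0.329×0.9882) = 0.1750 × 14.0 × 0.7224 = 1.770 mg/L.
x_c = v t_c = 0.828 m/s × 0.9882 d × 86400 s/d = 70700 m ≈ 70.7 km.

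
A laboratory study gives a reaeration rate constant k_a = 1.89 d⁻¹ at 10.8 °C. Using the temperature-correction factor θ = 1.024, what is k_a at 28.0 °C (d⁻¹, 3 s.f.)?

k_a ≈ 2.84 d⁻¹

k_a(T₂) = k_a(T₁) · θ^(T₂−T₁) = 1.89 × 1.024^(28.0−10.8)
= 1.89 × 1.024^17.2 = 1.89 × 1.504 = 2.842 d⁻¹.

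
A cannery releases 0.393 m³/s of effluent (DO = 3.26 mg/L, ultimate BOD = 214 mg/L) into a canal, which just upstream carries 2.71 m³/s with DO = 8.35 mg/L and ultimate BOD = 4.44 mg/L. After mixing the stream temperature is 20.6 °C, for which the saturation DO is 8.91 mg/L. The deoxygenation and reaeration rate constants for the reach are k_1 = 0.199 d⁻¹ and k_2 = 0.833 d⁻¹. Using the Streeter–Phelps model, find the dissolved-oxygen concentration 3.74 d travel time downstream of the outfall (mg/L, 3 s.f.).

DO ≈ 4.67 mg/L

Mixed DO = (2.71×8.35 + 0.393×3.26)/(2.71+0.393) = 23.91/3.103 = 7.705 mg/L.
Mixed L₀ = (2.71×4.44 + 0.393×214)/(3.103) = 96.13/3.103 = 30.98 mg/L.
Initial deficit D₀ = C_s − DO₀ = 8.91 − 7.705 = 1.205 mg/L.
D(3.74) = [0.199×30.98/(0.833−0.199)](e^(−0.199×3.74) − e^(−0.833×3.74)) + 1.205 e^(−0.833×3.74)
= 9.724 × (0.4751 − 0.04436) + 1.205 × 0.04436 = 4.242 mg/L.
DO = 8.91 − 4.242 = 4.668 mg/L.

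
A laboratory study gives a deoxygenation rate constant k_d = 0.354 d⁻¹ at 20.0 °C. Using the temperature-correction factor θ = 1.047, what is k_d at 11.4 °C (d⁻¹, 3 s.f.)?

k_d(T₂) = k_d(T₁) · θ^(T₂−T₁) = 0.354 × 1.047^(11.4−20.0)
= 0.354 × 1.047^-8.60 = 0.354 × 0.6737 = 0.2385 d⁻¹.

k_d ≈ 0.238 d⁻¹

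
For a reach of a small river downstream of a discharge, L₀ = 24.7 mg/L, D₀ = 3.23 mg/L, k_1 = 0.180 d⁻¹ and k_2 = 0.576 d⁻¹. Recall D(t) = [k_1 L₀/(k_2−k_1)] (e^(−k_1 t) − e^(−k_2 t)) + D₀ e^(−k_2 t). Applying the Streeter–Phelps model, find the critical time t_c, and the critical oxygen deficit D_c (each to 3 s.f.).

With k_2/k_1 = 3.200 and 1 − D₀(k_2−k_1)/(k_1 L₀) = 0.7123,
t_c = ln(3.200 × 0.7123) / (0.576 − 0.180) = ln(2.279) / 0.3960 = 0.8239/0.3960 = 2.081 d.
L(t_c) = L₀ e^(−k_1 t_c) = 24.7 × 0.6876 = 16.98 mg/L, and at the critical point k_2 D_c = k_1 L, so D_c = (0.180/0.576) × 16.98 = 5.308 mg/L.

t_c ≈ 2.08 d; D_c ≈ 5.31 mg/L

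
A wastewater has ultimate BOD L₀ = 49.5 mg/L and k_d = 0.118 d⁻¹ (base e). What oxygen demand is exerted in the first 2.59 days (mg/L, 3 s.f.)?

y ≈ 13.0 mg/L

y_t = L₀(1 − e^(−k_d t)) = 49.5 × (1 − e^(−0.118×2.59))
= 49.5 × (1 − 0.7367) = 49.5 × 0.2633 = 13.04 mg/L.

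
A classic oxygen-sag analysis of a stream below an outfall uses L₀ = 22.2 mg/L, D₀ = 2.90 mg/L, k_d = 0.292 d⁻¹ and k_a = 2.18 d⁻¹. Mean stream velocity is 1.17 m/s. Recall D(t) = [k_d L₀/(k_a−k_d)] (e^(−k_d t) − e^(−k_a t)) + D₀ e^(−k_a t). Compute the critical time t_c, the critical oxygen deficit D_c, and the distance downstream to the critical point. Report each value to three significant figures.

t_c = [1/(k_a−k_d)] ln[(k_a/k_d)(1 − D₀(k_a−k_d)/(k_d L₀))]
= [1/(2.18−0.292)] ln[(2.18/0.292)(1 − 2.90×1.888/(0.292×22.2))]
= (1/1.888) ln[7.466 × 0.1554] = 0.5297 × ln(1.160) = 0.5297 × 0.1484 = 0.07861 d.
L(t_c) = L₀ e^(−k_d t_c) = 22.2 × 0.9773 = 21.70 mg/L, and at the critical point k_a D_c = k_d L, so D_c = (0.292/2.18) × 21.70 = 2.906 mg/L.
x_c = v t_c = 1.17 m/s × 0.07861 d × 86400 s/d = 7946 m ≈ 7.95 km.

t_c ≈ 0.0786 d; D_c ≈ 2.91 mg/L; x_c ≈ 7.95 km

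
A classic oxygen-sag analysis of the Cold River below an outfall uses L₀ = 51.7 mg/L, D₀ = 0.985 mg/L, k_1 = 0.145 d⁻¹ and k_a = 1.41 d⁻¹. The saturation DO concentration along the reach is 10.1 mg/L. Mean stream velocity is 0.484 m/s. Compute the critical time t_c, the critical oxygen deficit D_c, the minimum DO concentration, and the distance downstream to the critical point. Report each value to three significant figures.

t_c ≈ 1.65 d; D_c ≈ 4.18 mg/L; min DO ≈ 5.92 mg/L; x_c ≈ 69.2 km

With k_a/k_1 = 9.724 and 1 − D₀(k_a−k_1)/(k_1 L₀) = 0.8338,
t_c = ln(9.724 × 0.8338) / (1.41 − 0.145) = ln(8.108) / 1.265 = 2.093/1.265 = 1.654 d.
D_c = (k_1/k_a) L₀ e^(−k_1 t_c) = (0.145/1.41) × 51.7 × e^(−0.145×1.654) = 0.1028 × 51.7 × 0.7867 = 4.183 mg/L.
Minimum DO = C_s − D_c = 10.1 − 4.183 = 5.917 mg/L.
x_c = v t_c = 0.484 m/s × 1.654 d × 86400 s/d = 69180 m ≈ 69.2 km.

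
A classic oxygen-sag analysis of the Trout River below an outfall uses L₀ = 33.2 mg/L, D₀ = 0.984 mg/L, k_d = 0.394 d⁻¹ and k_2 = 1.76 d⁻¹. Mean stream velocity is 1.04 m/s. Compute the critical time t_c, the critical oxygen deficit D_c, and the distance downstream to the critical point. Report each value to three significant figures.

With k_2/k_d = 4.467 and 1 − D₀(k_2−k_d)/(k_d L₀) = 0.8972,
t_c = ln(4.467 × 0.8972) / (1.76 − 0.394) = ln(4.008) / 1.366 = 1.388/1.366 = 1.016 d.
L(t_c) = L₀ e^(−k_d t_c) = 33.2 × 0.6700 = 22.25 mg/L, and at the critical point k_2 D_c = k_d L, so D_c = (0.394/1.76) × 22.25 = 4.980 mg/L.
x_c = v t_c = 1.04 m/s × 1.016 d × 86400 s/d = 91320 m ≈ 91.3 km.

t_c ≈ 1.02 d; D_c ≈ 4.98 mg/L; x_c ≈ 91.3 km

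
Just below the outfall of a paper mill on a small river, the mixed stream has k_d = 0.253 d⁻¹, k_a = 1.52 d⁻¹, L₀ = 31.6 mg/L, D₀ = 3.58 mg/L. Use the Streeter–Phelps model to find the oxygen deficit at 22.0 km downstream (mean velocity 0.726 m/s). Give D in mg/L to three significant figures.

Travel time t = x/v = 22.0 km / (0.726 m/s) = 22000 m / 0.726 m/s = 30300 s = 0.3507 d.
k_d L₀/(k_a−k_d) = 0.253×31.6/(1.52−0.253) = 7.995/1.267 = 6.310 mg/L.
e^(−k_d t) = e^(−0.253×0.3507) = 0.9151; e^(−k_a t) = e^(−1.52×0.3507) = 0.5868.
D = 6.310 × (0.9151 − 0.5868) + 3.58 × 0.5868 = 2.072 + 2.101 = 4.172 mg/L.

D ≈ 4.17 mg/L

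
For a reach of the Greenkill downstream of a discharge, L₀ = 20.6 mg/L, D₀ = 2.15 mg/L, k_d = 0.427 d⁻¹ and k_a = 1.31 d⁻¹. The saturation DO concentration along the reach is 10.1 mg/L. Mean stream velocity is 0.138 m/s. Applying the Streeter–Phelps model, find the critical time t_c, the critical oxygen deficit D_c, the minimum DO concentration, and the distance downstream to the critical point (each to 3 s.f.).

t_c ≈ 0.994 d; D_c ≈ 4.39 mg/L; min DO ≈ 5.71 mg/L; x_c ≈ 11.9 km

With k_a/k_d = 3.068 and 1 − D₀(k_a−k_d)/(k_d L₀) = 0.7842,
t_c = ln(3.068 × 0.7842) / (1.31 − 0.427) = ln(2.406) / 0.8830 = 0.8779/0.8830 = 0.9942 d.
L(t_c) = L₀ e^(−k_d t_c) = 20.6 × 0.6541 = 13.47 mg/L, and at the critical point k_a D_c = k_d L, so D_c = (0.427/1.31) × 13.47 = 4.392 mg/L.
Minimum DO = C_s − D_c = 10.1 − 4.392 = 5.708 mg/L.
x_c = v t_c = 0.138 m/s × 0.9942 d × 86400 s/d = 11850 m ≈ 11.9 km.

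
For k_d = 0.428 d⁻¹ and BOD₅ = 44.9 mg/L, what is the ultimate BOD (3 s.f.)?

L₀ ≈ 50.9 mg/L

BOD₅ = L₀(1 − e^(−5k_d)) ⇒ L₀ = BOD₅ / (1 − e^(−5×0.428))
= 44.9 / (1 − 0.1177) = 44.9 / 0.8823 = 50.89 mg/L.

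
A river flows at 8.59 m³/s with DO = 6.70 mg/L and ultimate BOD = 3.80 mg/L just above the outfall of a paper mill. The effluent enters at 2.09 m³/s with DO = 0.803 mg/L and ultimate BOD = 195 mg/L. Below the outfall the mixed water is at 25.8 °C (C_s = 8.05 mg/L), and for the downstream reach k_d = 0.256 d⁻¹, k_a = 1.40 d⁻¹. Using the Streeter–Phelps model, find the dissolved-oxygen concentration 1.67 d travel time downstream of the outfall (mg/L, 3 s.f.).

DO ≈ 2.68 mg/L

Mixed DO = (8.59×6.70 + 2.09×0.803)/(8.59+2.09) = 59.23/10.68 = 5.546 mg/L.
Mixed L₀ = (8.59×3.80 + 2.09×195)/(10.68) = 440.2/10.68 = 41.22 mg/L.
Initial deficit D₀ = C_s − DO₀ = 8.05 − 5.546 = 2.504 mg/L.
D(1.67) = [0.256×41.22/(1.40−0.256)](e^(−0.256×1.67) − e^(−1.40×1.67)) + 2.504 e^(−1.40×1.67)
= 9.223 × (0.6521 − 0.09652) + 2.504 × 0.09652 = 5.366 mg/L.
DO = 8.05 − 5.366 = 2.684 mg/L.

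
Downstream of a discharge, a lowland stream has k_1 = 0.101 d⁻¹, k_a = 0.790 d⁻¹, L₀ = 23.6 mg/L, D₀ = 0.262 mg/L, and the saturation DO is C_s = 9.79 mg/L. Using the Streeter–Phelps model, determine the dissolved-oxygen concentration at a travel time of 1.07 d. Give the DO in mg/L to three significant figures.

DO ≈ 8.06 mg/L

k_1 L₀/(k_a−k_1) = 0.101×23.6/(0.790−0.101) = 2.384/0.6890 = 3.460 mg/L.
e^(−k_1 t) = e^(−0.101×1.070) = 0.8976; e^(−k_a t) = e^(−0.790×1.070) = 0.4294.
D = 3.460 × (0.8976 − 0.4294) + 0.262 × 0.4294 = 1.620 + 0.1125 = 1.732 mg/L.
DO = C_s − D = 9.79 − 1.732 = 8.058 mg/L.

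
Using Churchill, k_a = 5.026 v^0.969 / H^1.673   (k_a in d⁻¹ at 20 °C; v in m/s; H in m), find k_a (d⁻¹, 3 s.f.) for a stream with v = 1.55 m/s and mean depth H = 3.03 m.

k_a ≈ 1.20 d⁻¹

k_a = 5.026 × 1.55^0.969 / 3.03^1.673 = 5.026 × 1.529 / 6.389 = 1.203 d⁻¹.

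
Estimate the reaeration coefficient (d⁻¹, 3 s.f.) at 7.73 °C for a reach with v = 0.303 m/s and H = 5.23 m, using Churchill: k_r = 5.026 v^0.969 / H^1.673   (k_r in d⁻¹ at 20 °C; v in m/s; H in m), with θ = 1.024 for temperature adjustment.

k_r ≈ 0.0742 d⁻¹

k_r(20) = 5.026 × 0.303^0.969 / 5.23^1.673 = 5.026 × 0.3144 / 15.92 = 0.09924 d⁻¹.
k_r(7.73) = 0.09924 × 1.024^(7.73−20) = 0.09924 × 0.7475 = 0.07418 d⁻¹.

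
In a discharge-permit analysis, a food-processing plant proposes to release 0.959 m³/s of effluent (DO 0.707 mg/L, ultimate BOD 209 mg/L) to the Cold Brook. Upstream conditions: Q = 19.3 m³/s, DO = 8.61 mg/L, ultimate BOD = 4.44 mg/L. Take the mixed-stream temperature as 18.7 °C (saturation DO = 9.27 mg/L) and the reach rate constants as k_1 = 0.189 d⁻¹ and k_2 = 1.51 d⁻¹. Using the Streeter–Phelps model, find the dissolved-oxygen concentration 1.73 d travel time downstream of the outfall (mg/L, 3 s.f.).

Mixed DO = (19.3×8.61 + 0.959×0.707)/(19.3+0.959) = 166.9/20.26 = 8.236 mg/L.
Mixed L₀ = (19.3×4.44 + 0.959×209)/(20.26) = 286.1/20.26 = 14.12 mg/L.
Initial deficit D₀ = C_s − DO₀ = 9.27 − 8.236 = 1.034 mg/L.
D(1.73) = [0.189×14.12/(1.51−0.189)](e^(−0.189×1.73) − e^(−1.51×1.73)) + 1.034 e^(−1.51×1.73)
= 2.021 × (0.7211 − 0.07337) + 1.034 × 0.07337 = 1.385 mg/L.
DO = 9.27 − 1.385 = 7.885 mg/L.

DO ≈ 7.89 mg/L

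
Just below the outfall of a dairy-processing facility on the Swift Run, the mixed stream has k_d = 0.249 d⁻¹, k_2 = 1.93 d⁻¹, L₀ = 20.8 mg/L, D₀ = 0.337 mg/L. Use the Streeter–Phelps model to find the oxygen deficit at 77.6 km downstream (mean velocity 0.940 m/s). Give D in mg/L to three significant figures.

Travel time t = x/v = 77.6 km / (0.940 m/s) = 77600 m / 0.940 m/s = 82550 s = 0.9555 d.
k_d L₀/(k_2−k_d) = 0.249×20.8/(1.93−0.249) = 5.179/1.681 = 3.081 mg/L.
e^(−k_d t) = e^(−0.249×0.9555) = 0.7883; e^(−k_2 t) = e^(−1.93×0.9555) = 0.1582.
D = 3.081 × (0.7883 − 0.1582) + 0.337 × 0.1582 = 1.941 + 0.05330 = 1.995 mg/L.

D ≈ 1.99 mg/L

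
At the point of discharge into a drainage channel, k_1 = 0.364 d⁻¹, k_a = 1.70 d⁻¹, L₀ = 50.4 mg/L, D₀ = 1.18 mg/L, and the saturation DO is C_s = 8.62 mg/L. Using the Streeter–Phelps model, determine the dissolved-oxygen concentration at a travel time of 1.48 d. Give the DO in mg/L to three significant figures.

k_1 L₀/(k_a−k_1) = 0.364×50.4/(1.70−0.364) = 18.35/1.336 = 13.73 mg/L.
e^(−k_1 t) = e^(−0.364×1.480) = 0.5835; e^(−k_a t) = e^(−1.70×1.480) = 0.08078.
D = 13.73 × (0.5835 − 0.08078) + 1.18 × 0.08078 = 6.903 + 0.09532 = 6.998 mg/L.
DO = C_s − D = 8.62 − 6.998 = 1.622 mg/L.

DO ≈ 1.62 mg/L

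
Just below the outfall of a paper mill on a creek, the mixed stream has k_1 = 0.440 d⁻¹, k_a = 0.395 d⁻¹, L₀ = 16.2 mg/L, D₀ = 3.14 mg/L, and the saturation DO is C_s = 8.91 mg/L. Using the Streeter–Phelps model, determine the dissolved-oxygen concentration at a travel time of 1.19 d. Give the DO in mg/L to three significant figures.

k_1 L₀/(k_a−k_1) = 0.440×16.2/(0.395−0.440) = 7.128/-0.04500 = -158.4 mg/L.
e^(−k_1 t) = e^(−0.440×1.190) = 0.5924; e^(−k_a t) = e^(−0.395×1.190) = 0.6250.
D = -158.4 × (0.5924 − 0.6250) + 3.14 × 0.6250 = 5.162 + 1.962 = 7.124 mg/L.
DO = C_s − D = 8.91 − 7.124 = 1.786 mg/L.

DO ≈ 1.79 mg/L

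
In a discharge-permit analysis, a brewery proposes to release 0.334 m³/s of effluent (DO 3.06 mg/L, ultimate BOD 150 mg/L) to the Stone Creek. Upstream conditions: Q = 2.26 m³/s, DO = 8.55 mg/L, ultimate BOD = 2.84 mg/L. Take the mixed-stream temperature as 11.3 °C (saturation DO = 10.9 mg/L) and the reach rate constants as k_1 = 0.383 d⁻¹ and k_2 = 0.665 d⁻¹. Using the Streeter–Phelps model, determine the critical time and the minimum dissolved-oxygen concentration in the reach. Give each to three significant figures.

t_c ≈ 1.57 d; minimum DO ≈ 4.02 mg/L

Mixed DO = (2.26×8.55 + 0.334×3.06)/(2.26+0.334) = 20.35/2.594 = 7.843 mg/L.
Mixed L₀ = (2.26×2.84 + 0.334×150)/(2.594) = 56.52/2.594 = 21.79 mg/L.
Initial deficit D₀ = C_s − DO₀ = 10.9 − 7.843 = 3.057 mg/L.
t_c = (1/0.2820) ln[(0.665/0.383)(1 − 3.057×0.2820/(0.383×21.79))] = 3.546 × ln(1.557) = 1.570 d.
D_c = (0.383/0.665) × 21.79 × e^(−0.383×1.570) = 0.5759 × 21.79 × 0.5481 = 6.878 mg/L.
Minimum DO = 10.9 − 6.878 = 4.022 mg/L.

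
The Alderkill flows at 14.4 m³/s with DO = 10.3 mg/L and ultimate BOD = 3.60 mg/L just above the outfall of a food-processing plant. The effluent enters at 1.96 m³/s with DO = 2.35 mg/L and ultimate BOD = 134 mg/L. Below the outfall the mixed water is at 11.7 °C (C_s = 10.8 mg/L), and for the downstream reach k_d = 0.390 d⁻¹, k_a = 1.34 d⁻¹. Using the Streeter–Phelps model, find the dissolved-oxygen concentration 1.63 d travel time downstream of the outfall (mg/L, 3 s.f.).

DO ≈ 7.35 mg/L

Mixed DO = (14.4×10.3 + 1.96×2.35)/(14.4+1.96) = 152.9/16.36 = 9.348 mg/L.
Mixed L₀ = (14.4×3.60 + 1.96×134)/(16.36) = 314.5/16.36 = 19.22 mg/L.
Initial deficit D₀ = C_s − DO₀ = 10.8 − 9.348 = 1.452 mg/L.
D(1.63) = [0.390×19.22/(1.34−0.390)](e^(−0.390×1.63) − e^(−1.34×1.63)) + 1.452 e^(−1.34×1.63)
= 7.891 × (0.5296 − 0.1126) + 1.452 × 0.1126 = 3.454 mg/L.
DO = 10.8 − 3.454 = 7.346 mg/L.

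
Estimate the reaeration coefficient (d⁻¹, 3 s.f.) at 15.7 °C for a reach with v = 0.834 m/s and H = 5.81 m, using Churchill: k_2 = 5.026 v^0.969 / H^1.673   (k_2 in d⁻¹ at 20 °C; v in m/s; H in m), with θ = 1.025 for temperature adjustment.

k_2(20) = 5.026 × 0.834^0.969 / 5.81^1.673 = 5.026 × 0.8387 / 18.99 = 0.2220 d⁻¹.
k_2(15.7) = 0.2220 × 1.025^(15.7−20) = 0.2220 × 0.8993 = 0.1996 d⁻¹.

k_2 ≈ 0.200 d⁻¹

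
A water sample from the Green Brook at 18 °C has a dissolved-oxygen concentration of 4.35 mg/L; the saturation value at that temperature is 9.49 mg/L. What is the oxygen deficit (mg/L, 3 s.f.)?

D ≈ 5.14 mg/L

D = C_s − C = 9.49 − 4.35 = 5.14 mg/L.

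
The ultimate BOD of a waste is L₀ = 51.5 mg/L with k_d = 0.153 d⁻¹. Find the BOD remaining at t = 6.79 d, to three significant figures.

L ≈ 18.2 mg/L

L_t = L₀ e^(−k_d t) = 51.5 × e^(−0.153×6.79) = 51.5 × 0.3539 = 18.22 mg/L.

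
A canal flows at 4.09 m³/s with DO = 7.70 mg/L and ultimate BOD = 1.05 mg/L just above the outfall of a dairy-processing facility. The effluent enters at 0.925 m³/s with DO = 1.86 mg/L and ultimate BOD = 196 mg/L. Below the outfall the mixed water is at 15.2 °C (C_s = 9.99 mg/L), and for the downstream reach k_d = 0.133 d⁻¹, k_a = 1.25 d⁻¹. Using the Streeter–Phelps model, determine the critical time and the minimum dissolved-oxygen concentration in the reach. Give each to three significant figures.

t_c ≈ 0.713 d; minimum DO ≈ 6.41 mg/L

Mixed DO = (4.09×7.70 + 0.925×1.86)/(4.09+0.925) = 33.21/5.015 = 6.623 mg/L.
Mixed L₀ = (4.09×1.05 + 0.925×196)/(5.015) = 185.6/5.015 = 37.01 mg/L.
Initial deficit D₀ = C_s − DO₀ = 9.99 − 6.623 = 3.367 mg/L.
t_c = (1/1.117) ln[(1.25/0.133)(1 − 3.367×1.117/(0.133×37.01))] = 0.8953 × ln(2.217) = 0.7127 d.
D_c = (0.133/1.25) × 37.01 × e^(−0.133×0.7127) = 0.1064 × 37.01 × 0.9096 = 3.582 mg/L.
Minimum DO = 9.99 − 3.582 = 6.408 mg/L.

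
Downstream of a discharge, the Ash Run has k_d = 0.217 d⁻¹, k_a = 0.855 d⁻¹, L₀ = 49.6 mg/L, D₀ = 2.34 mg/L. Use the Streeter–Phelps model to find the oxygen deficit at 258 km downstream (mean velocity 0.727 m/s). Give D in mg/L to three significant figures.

Travel time t = x/v = 258 km / (0.727 m/s) = 258000 m / 0.727 m/s = 354900 s = 4.107 d.
k_d L₀/(k_a−k_d) = 0.217×49.6/(0.855−0.217) = 10.76/0.6380 = 16.87 mg/L.
e^(−k_d t) = e^(−0.217×4.107) = 0.4101; e^(−k_a t) = e^(−0.855×4.107) = 0.02984.
D = 16.87 × (0.4101 − 0.02984) + 2.34 × 0.02984 = 6.415 + 0.06983 = 6.485 mg/L.

D ≈ 6.49 mg/L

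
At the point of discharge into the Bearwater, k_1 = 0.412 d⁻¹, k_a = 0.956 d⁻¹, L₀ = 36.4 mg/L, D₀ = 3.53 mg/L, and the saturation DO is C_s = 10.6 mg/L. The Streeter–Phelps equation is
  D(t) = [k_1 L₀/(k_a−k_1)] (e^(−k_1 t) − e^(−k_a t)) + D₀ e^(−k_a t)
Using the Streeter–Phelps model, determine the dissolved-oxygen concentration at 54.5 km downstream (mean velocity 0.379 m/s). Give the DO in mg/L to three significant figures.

Travel time t = x/v = 54.5 km / (0.379 m/s) = 54500 m / 0.379 m/s = 143800 s = 1.664 d.
k_1 L₀/(k_a−k_1) = 0.412×36.4/(0.956−0.412) = 15.00/0.5440 = 27.57 mg/L.
e^(−k_1 t) = e^(−0.412×1.664) = 0.5037; e^(−k_a t) = e^(−0.956×1.664) = 0.2037.
D = 27.57 × (0.5037 − 0.2037) + 3.53 × 0.2037 = 8.271 + 0.7191 = 8.990 mg/L.
DO = C_s − D = 10.6 − 8.990 = 1.610 mg/L.

DO ≈ 1.61 mg/L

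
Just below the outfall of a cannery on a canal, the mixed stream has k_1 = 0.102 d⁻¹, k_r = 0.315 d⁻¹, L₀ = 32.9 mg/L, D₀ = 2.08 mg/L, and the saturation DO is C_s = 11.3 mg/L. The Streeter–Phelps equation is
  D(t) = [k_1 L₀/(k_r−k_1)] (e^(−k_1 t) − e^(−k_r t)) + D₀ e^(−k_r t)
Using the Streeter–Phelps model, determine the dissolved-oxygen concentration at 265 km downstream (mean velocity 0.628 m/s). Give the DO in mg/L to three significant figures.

Travel time t = x/v = 265 km / (0.628 m/s) = 265000 m / 0.628 m/s = 422000 s = 4.884 d.
k_1 L₀/(k_r−k_1) = 0.102×32.9/(0.315−0.102) = 3.356/0.2130 = 15.75 mg/L.
e^(−k_1 t) = e^(−0.102×4.884) = 0.6076; e^(−k_r t) = e^(−0.315×4.884) = 0.2147.
D = 15.75 × (0.6076 − 0.2147) + 2.08 × 0.2147 = 6.191 + 0.4466 = 6.637 mg/L.
DO = C_s − D = 11.3 − 6.637 = 4.663 mg/L.

DO ≈ 4.66 mg/L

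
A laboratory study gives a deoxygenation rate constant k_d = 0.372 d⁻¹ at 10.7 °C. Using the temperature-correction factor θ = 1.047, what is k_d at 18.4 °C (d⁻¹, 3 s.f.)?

k_d(T₂) = k_d(T₁) · θ^(T₂−T₁) = 0.372 × 1.047^(18.4−10.7)
= 0.372 × 1.047^7.70 = 0.372 × 1.424 = 0.5298 d⁻¹.

k_d ≈ 0.530 d⁻¹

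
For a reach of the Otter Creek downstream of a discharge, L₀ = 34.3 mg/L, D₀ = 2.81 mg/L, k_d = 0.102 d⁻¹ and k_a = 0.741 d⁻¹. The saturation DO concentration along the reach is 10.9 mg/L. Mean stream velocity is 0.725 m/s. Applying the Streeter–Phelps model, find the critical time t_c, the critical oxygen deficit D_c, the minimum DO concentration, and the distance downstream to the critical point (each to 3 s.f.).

t_c ≈ 1.98 d; D_c ≈ 3.86 mg/L; min DO ≈ 7.04 mg/L; x_c ≈ 124 km

With k_a/k_d = 7.265 and 1 − D₀(k_a−k_d)/(k_d L₀) = 0.4868,
t_c = ln(7.265 × 0.4868) / (0.741 − 0.102) = ln(3.536) / 0.6390 = 1.263/0.6390 = 1.977 d.
L(t_c) = L₀ e^(−k_d t_c) = 34.3 × 0.8174 = 28.04 mg/L, and at the critical point k_a D_c = k_d L, so D_c = (0.102/0.741) × 28.04 = 3.859 mg/L.
Minimum DO = C_s − D_c = 10.9 − 3.859 = 7.041 mg/L.
x_c = v t_c = 0.725 m/s × 1.977 d × 86400 s/d = 123800 m ≈ 124 km.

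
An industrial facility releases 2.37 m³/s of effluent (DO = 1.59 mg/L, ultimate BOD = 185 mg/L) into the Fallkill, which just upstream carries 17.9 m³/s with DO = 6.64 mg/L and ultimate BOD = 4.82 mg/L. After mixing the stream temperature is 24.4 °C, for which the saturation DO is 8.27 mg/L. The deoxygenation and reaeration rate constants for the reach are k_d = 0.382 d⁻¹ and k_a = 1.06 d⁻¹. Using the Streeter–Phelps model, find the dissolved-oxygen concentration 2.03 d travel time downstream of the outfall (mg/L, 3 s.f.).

DO ≈ 2.99 mg/L

Mixed DO = (17.9×6.64 + 2.37×1.59)/(17.9+2.37) = 122.6/20.27 = 6.050 mg/L.
Mixed L₀ = (17.9×4.82 + 2.37×185)/(20.27) = 524.7/20.27 = 25.89 mg/L.
Initial deficit D₀ = C_s − DO₀ = 8.27 − 6.050 = 2.220 mg/L.
D(2.03) = [0.382×25.89/(1.06−0.382)](e^(−0.382×2.03) − e^(−1.06×2.03)) + 2.220 e^(−1.06×2.03)
= 14.59 × (0.4605 − 0.1163) + 2.220 × 0.1163 = 5.279 mg/L.
DO = 8.27 − 5.279 = 2.991 mg/L.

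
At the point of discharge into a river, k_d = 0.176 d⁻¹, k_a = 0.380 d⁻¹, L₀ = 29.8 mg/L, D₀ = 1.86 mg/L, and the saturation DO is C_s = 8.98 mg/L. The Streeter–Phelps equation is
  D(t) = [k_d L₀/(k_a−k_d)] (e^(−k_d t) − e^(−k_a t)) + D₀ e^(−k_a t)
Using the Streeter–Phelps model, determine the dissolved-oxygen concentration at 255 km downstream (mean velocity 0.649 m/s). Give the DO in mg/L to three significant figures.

DO ≈ 1.67 mg/L

Travel time t = x/v = 255 km / (0.649 m/s) = 255000 m / 0.649 m/s = 392900 s = 4.548 d.
k_d L₀/(k_a−k_d) = 0.176×29.8/(0.380−0.176) = 5.245/0.2040 = 25.71 mg/L.
e^(−k_d t) = e^(−0.176×4.548) = 0.4492; e^(−k_a t) = e^(−0.380×4.548) = 0.1776.
D = 25.71 × (0.4492 − 0.1776) + 1.86 × 0.1776 = 6.981 + 0.3304 = 7.312 mg/L.
DO = C_s − D = 8.98 − 7.312 = 1.668 mg/L.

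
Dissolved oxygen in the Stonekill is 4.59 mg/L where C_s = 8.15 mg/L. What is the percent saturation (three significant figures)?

56.3 % saturation

% saturation = C/C_s × 100 = 4.59/8.15 × 100 = 56.3 %.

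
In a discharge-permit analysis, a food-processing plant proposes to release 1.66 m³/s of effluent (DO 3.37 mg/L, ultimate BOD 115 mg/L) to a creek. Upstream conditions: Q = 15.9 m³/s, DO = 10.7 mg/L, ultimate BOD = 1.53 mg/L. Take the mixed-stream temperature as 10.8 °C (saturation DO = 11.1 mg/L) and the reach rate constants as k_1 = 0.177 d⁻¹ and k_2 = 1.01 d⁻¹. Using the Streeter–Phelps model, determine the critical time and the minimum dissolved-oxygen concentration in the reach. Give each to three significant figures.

t_c ≈ 1.44 d; minimum DO ≈ 9.43 mg/L

Mixed DO = (15.9×10.7 + 1.66×3.37)/(15.9+1.66) = 175.7/17.56 = 10.01 mg/L.
Mixed L₀ = (15.9×1.53 + 1.66×115)/(17.56) = 215.2/17.56 = 12.26 mg/L.
Initial deficit D₀ = C_s − DO₀ = 11.1 − 10.01 = 1.093 mg/L.
t_c = (1/0.8330) ln[(1.01/0.177)(1 − 1.093×0.8330/(0.177×12.26))] = 1.200 × ln(3.312) = 1.437 d.
D_c = (0.177/1.01) × 12.26 × e^(−0.177×1.437) = 0.1752 × 12.26 × 0.7754 = 1.665 mg/L.
Minimum DO = 11.1 − 1.665 = 9.435 mg/L.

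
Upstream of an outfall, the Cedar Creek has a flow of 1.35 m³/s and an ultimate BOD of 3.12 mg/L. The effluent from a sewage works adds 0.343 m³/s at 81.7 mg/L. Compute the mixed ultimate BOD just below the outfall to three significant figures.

Flow-weighted mixing: C = (Q_r C_r + Q_w C_w)/(Q_r + Q_w)
= (1.35×3.12 + 0.343×81.7)/(1.35 + 0.343) = 32.24/1.693 = 19.04 mg/L.

19.0 mg/L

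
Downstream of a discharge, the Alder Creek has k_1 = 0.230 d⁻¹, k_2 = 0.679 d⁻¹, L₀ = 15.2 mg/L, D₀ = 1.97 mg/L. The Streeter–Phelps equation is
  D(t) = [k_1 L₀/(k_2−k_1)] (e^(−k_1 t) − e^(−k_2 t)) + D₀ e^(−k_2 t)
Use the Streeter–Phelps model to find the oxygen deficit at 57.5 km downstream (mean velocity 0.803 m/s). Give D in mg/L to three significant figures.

Travel time t = x/v = 57.5 km / (0.803 m/s) = 57500 m / 0.803 m/s = 71610 s = 0.8288 d.
k_1 L₀/(k_2−k_1) = 0.230×15.2/(0.679−0.230) = 3.496/0.4490 = 7.786 mg/L.
e^(−k_1 t) = e^(−0.230×0.8288) = 0.8264; e^(−k_2 t) = e^(−0.679×0.8288) = 0.5696.
D = 7.786 × (0.8264 − 0.5696) + 1.97 × 0.5696 = 2.000 + 1.122 = 3.122 mg/L.

D ≈ 3.12 mg/L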